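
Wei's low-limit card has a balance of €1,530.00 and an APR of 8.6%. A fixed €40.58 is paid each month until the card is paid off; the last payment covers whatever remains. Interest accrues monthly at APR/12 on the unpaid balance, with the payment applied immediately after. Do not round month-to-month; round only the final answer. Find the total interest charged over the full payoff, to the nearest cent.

Monthly rate r = 8.6%/12 = 0.716667% = 0.00716667.
Payoff takes n = ⌈−ln(1 − rB₀/P)/ln(1+r)⌉ = ⌈44.110⌉ = 45 payments; the last is €4.48.
Total paid = 44·€40.58 + €4.48 = €1,790.00.
Total interest = total paid − principal = €1,790.00 − €1,530.00 = €260.00.

€260.00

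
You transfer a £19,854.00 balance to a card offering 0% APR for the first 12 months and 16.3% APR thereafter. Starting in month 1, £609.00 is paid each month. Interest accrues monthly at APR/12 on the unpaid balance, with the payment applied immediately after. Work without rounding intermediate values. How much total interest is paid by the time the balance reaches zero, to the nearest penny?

£2,272.33

Promo months 1–12 at r₀ = 0%/12 = 0; months 13+ at r₁ = 16.3%/12 = 0.0135833.
After month 12 (no interest yet): B = £19,854.00 − 12·£609.00 = £12,546.00.
Then at r₁ with £609.00/mo: n₂ = −ln(1 − r₁·B/P)/ln(1+r₁) ≈ 24.33 → 25 more payments.
Total paid = 36·£609.00 + £202.33 = £22,126.33; interest = £22,126.33 − £19,854.00 = £2,272.33.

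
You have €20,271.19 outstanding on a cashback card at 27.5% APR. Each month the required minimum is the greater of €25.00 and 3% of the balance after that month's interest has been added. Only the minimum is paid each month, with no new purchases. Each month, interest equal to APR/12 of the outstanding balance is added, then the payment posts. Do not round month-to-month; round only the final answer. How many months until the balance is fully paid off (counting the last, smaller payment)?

Monthly rate r = 27.5%/12 = 2.29167% = 0.0229167.
While 3% of the post-interest balance exceeds €25.00, each month B ← (B·(1+r))·(1 − 0.03), i.e. B shrinks by the factor (1+r)·0.97 = 0.99223.
This holds for months 1–413. Entering month 414 the balance is €808.41; 3% of the post-interest balance is now below €25.00, so the flat €25.00 minimum applies from here.
From month 414 a fixed €25.00 at rate r clears €808.41 in 60 more payments. Total: 413 + 60 = 473 months.

473 months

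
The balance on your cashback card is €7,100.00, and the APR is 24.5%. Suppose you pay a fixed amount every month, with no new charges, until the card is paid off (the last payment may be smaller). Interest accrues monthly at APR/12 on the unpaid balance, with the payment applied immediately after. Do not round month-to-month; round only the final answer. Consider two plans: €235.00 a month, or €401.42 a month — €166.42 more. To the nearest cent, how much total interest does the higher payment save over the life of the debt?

€2,255.76

Monthly rate r = 24.5%/12 = 2.04167% = 0.0204167.
At €235.00/mo: n = ⌈−ln(1 − rB₀/P)/ln(1+r)⌉ = 48 payments (last €109.82); total interest = total paid − €7,100.00 = €4,054.82.
At €401.42/mo: 23 payments (last €67.82); total interest €1,799.06.
Interest saved = €4,054.82 − €1,799.06 = €2,255.76.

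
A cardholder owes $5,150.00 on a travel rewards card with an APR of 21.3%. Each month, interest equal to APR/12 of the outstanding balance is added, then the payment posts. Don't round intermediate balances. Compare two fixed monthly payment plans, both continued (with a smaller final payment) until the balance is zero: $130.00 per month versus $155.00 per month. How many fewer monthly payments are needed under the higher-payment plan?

19 fewer payments

Monthly rate r = 21.3%/12 = 1.775% = 0.01775.
At $130.00/mo: n = ⌈−ln(1 − rB₀/P)/ln(1+r)⌉ = 70 payments (last $4.46); total interest = total paid − $5,150.00 = $3,824.46.
At $155.00/mo: 51 payments (last $99.80); total interest $2,699.80.
Payments saved = 70 − 51 = 19.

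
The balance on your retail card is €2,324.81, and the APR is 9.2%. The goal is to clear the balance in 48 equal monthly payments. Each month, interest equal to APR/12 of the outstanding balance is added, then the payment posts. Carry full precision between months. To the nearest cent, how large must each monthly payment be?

Monthly rate r = 9.2%/12 = 0.766667% = 0.00766667.
Level-payment amortization: P = B₀·r / (1 − (1+r)^(−n)) = 2324.81·0.00766667 / (1 − 1.00767^(−48)).
Denominator 1 − (1+r)^(−48) = 0.306910751.
P = 17.8235 / 0.306910751 ≈ 58.07.

€58.07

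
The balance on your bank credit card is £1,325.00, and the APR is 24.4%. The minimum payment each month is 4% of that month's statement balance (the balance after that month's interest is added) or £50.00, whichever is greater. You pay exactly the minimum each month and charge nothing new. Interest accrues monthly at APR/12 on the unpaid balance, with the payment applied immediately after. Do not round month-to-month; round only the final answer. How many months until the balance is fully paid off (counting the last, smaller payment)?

39 months

Monthly rate r = 24.4%/12 = 2.03333% = 0.0203333.
While 4% of the post-interest balance exceeds £50.00, each month B ← (B·(1+r))·(1 − 0.04), i.e. B shrinks by the factor (1+r)·0.96 = 0.97952.
This holds for months 1–4. Entering month 5 the balance is £1,219.75; 4% of the post-interest balance is now below £50.00, so the flat £50.00 minimum applies from here.
From month 5 a fixed £50.00 at rate r clears £1,219.75 in 35 more payments. Total: 4 + 35 = 39 months.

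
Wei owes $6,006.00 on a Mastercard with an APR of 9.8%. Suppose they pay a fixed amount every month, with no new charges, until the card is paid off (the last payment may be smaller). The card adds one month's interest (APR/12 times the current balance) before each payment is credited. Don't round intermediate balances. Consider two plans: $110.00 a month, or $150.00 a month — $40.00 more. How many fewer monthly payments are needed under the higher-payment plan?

24 fewer payments

Monthly rate r = 9.8%/12 = 0.816667% = 0.00816667.
At $110.00/mo: n = ⌈−ln(1 − rB₀/P)/ln(1+r)⌉ = 73 payments (last $65.00); total interest = total paid − $6,006.00 = $1,979.00.
At $150.00/mo: 49 payments (last $103.26); total interest $1,297.26.
Payments saved = 73 − 49 = 24.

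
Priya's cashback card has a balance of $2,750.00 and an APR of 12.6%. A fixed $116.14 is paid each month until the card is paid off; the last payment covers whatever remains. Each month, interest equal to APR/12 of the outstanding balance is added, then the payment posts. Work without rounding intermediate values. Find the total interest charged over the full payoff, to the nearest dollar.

Monthly rate r = 12.6%/12 = 1.05% = 0.0105.
Payoff takes n = ⌈−ln(1 − rB₀/P)/ln(1+r)⌉ = ⌈27.366⌉ = 28 payments; the last is $42.67.
Total paid = 27·$116.14 + $42.67 = $3,178.45.
Total interest = total paid − principal = $3,178.45 − $2,750.00 = $428.45.

$428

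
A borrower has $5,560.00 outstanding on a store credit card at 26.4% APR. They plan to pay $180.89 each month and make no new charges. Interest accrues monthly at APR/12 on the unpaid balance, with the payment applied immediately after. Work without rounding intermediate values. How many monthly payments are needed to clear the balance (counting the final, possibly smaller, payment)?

52 months

Monthly rate r = 26.4%/12 = 2.2% = 0.022.
Recurrence: B ← B·(1+r) − $180.89.
Month 1: interest $122.32; balance after payment $5,501.43.
Month 2: interest $121.03; balance after payment $5,441.57.
Closed form: n = −ln(1 − rB₀/P)/ln(1+r) = −ln(0.32379)/ln(1.022) ≈ 51.819, so the balance reaches zero during payment 52.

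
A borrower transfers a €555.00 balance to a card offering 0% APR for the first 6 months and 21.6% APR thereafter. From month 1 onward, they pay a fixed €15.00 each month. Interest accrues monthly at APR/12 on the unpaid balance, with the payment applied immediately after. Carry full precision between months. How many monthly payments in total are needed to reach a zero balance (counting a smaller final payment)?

Promo months 1–6 at r₀ = 0%/12 = 0; months 7+ at r₁ = 21.6%/12 = 0.018.
After month 6 (no interest yet): B = €555.00 − 6·€15.00 = €465.00.
Then at r₁ with €15.00/mo: n₂ = −ln(1 − r₁·B/P)/ln(1+r₁) ≈ 45.77 → 46 more payments.

52 months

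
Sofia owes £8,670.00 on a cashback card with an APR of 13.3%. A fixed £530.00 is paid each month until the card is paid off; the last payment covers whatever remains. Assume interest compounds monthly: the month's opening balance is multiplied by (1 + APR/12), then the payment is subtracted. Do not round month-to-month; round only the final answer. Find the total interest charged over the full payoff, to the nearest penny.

£949.38

Monthly rate r = 13.3%/12 = 1.10833% = 0.0110833.
Payoff takes n = ⌈−ln(1 − rB₀/P)/ln(1+r)⌉ = ⌈18.149⌉ = 19 payments; the last is £79.38.
Total paid = 18·£530.00 + £79.38 = £9,619.38.
Total interest = total paid − principal = £9,619.38 − £8,670.00 = £949.38.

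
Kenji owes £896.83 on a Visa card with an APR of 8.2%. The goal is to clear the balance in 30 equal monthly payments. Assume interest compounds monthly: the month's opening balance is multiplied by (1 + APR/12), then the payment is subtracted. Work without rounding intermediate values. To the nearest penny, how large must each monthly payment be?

Monthly rate r = 8.2%/12 = 0.683333% = 0.00683333.
Level-payment amortization: P = B₀·r / (1 − (1+r)^(−n)) = 896.83·0.00683333 / (1 − 1.00683^(−30)).
Denominator 1 − (1+r)^(−30) = 0.184784479.
P = 6.12834 / 0.184784479 ≈ 33.16.

£33.16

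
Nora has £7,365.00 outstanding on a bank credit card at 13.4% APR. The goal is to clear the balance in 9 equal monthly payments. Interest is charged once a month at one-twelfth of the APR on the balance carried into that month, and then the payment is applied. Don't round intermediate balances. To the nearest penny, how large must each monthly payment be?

Monthly rate r = 13.4%/12 = 1.11667% = 0.0111667.
Level-payment amortization: P = B₀·r / (1 − (1+r)^(−n)) = 7365.00·0.0111667 / (1 − 1.01117^(−9)).
Denominator 1 − (1+r)^(−9) = 0.0951110207.
P = 82.2425 / 0.0951110207 ≈ 864.70.

£864.70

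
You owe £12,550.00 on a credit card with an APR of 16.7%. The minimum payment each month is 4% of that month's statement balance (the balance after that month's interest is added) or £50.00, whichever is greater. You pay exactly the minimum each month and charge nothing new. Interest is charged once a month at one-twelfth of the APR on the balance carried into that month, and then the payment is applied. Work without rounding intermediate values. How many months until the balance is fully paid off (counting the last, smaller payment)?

Monthly rate r = 16.7%/12 = 1.39167% = 0.0139167.
While 4% of the post-interest balance exceeds £50.00, each month B ← (B·(1+r))·(1 − 0.04), i.e. B shrinks by the factor (1+r)·0.96 = 0.97336.
This holds for months 1–86. Entering month 87 the balance is £1,230.73; 4% of the post-interest balance is now below £50.00, so the flat £50.00 minimum applies from here.
From month 87 a fixed £50.00 at rate r clears £1,230.73 in 31 more payments. Total: 86 + 31 = 117 months.

117 months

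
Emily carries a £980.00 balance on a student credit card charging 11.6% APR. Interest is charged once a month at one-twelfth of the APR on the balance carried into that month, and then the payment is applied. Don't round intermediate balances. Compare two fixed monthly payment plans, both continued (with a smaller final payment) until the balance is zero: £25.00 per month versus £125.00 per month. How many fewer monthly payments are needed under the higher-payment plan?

Monthly rate r = 11.6%/12 = 0.966667% = 0.00966667.
At £25.00/mo: n = ⌈−ln(1 − rB₀/P)/ln(1+r)⌉ = 50 payments (last £12.83); total interest = total paid − £980.00 = £257.83.
At £125.00/mo: 9 payments (last £24.14); total interest £44.14.
Payments saved = 50 − 9 = 41.

41 fewer payments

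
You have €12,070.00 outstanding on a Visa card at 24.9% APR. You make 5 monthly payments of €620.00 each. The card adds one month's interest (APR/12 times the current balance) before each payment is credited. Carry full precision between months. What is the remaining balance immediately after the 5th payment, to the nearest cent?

Monthly rate r = 24.9%/12 = 2.075% = 0.02075.
Each month: B ← B·(1+r) − €620.00.
Month 1: interest €250.45; balance after payment €11,700.45.
Month 2: interest €242.78; balance after payment €11,323.24.
Month 3: interest €234.96; balance after payment €10,938.19.
Month 4: interest €226.97; balance after payment €10,545.16.
Month 5: interest €218.81; balance after payment €10,143.97.

€10,143.97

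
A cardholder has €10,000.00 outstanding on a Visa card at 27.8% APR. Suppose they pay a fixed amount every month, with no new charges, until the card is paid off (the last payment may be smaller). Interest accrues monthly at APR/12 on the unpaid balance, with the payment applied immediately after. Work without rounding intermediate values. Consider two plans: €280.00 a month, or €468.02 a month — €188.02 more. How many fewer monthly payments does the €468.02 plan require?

Monthly rate r = 27.8%/12 = 2.31667% = 0.0231667.
At €280.00/mo: n = ⌈−ln(1 − rB₀/P)/ln(1+r)⌉ = 77 payments (last €197.34); total interest = total paid − €10,000.00 = €11,477.34.
At €468.02/mo: 30 payments (last €389.31); total interest €3,961.89.
Payments saved = 77 − 30 = 47.

47 fewer payments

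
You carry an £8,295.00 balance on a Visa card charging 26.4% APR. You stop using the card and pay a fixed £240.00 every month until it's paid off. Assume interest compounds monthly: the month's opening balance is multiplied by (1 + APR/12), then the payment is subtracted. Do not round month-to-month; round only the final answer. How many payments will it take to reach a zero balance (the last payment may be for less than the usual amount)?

Monthly rate r = 26.4%/12 = 2.2% = 0.022.
Recurrence: B ← B·(1+r) − £240.00.
Month 1: interest £182.49; balance after payment £8,237.49.
Month 2: interest £181.22; balance after payment £8,178.71.
Closed form: n = −ln(1 − rB₀/P)/ln(1+r) = −ln(0.23963)/ln(1.022) ≈ 65.652, so the balance reaches zero during payment 66.

66 months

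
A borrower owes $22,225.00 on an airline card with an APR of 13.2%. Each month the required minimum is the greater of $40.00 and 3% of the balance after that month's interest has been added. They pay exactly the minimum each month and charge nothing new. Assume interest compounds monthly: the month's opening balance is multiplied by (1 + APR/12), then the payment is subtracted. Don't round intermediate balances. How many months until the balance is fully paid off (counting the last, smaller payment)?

186 months

Monthly rate r = 13.2%/12 = 1.1% = 0.011.
While 3% of the post-interest balance exceeds $40.00, each month B ← (B·(1+r))·(1 − 0.03), i.e. B shrinks by the factor (1+r)·0.97 = 0.98067.
This holds for months 1–145. Entering month 146 the balance is $1,311.18; 3% of the post-interest balance is now below $40.00, so the flat $40.00 minimum applies from here.
From month 146 a fixed $40.00 at rate r clears $1,311.18 in 41 more payments. Total: 145 + 41 = 186 months.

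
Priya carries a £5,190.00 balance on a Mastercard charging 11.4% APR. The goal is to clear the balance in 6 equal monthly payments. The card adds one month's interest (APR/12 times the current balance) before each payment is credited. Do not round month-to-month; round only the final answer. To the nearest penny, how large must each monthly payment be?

Monthly rate r = 11.4%/12 = 0.95% = 0.0095.
Level-payment amortization: P = B₀·r / (1 − (1+r)^(−n)) = 5190.00·0.0095 / (1 − 1.0095^(−6)).
Denominator 1 − (1+r)^(−6) = 0.0551517559.
P = 49.305 / 0.0551517559 ≈ 893.99.

£893.99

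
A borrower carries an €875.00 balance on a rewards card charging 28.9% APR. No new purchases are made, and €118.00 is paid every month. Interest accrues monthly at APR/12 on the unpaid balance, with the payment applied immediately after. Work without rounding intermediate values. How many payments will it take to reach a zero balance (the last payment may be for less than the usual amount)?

9 payments

Monthly rate r = 28.9%/12 = 2.40833% = 0.0240833.
Recurrence: B ← B·(1+r) − €118.00.
Month 1: interest €21.07; balance after payment €778.07.
Month 2: interest €18.74; balance after payment €678.81.
Closed form: n = −ln(1 − rB₀/P)/ln(1+r) = −ln(0.82142)/ln(1.02408) ≈ 8.267, so the balance reaches zero during payment 9.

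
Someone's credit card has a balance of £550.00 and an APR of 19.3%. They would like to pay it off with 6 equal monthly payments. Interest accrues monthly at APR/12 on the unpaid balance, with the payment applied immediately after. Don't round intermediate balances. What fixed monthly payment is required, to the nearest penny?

£96.90

Monthly rate r = 19.3%/12 = 1.60833% = 0.0160833.
Level-payment amortization: P = B₀·r / (1 − (1+r)^(−n)) = 550.00·0.0160833 / (1 − 1.01608^(−6)).
Denominator 1 − (1+r)^(−6) = 0.0912926654.
P = 8.84583 / 0.0912926654 ≈ 96.90.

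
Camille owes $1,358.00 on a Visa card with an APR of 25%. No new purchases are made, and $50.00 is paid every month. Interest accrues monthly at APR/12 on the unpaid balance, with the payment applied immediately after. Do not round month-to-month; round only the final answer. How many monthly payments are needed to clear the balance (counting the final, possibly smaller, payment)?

41 payments

Monthly rate r = 25%/12 = 2.08333% = 0.0208333.
Recurrence: B ← B·(1+r) − $50.00.
Month 1: interest $28.29; balance after payment $1,336.29.
Month 2: interest $27.84; balance after payment $1,314.13.
Closed form: n = −ln(1 − rB₀/P)/ln(1+r) = −ln(0.43417)/ln(1.02083) ≈ 40.463, so the balance reaches zero during payment 41.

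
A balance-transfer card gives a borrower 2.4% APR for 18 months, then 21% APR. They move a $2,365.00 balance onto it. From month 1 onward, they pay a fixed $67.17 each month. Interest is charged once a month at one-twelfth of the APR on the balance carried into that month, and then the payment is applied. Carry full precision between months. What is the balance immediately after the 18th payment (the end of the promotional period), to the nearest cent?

Promo months 1–18 at r₀ = 2.4%/12 = 0.002; months 19+ at r₁ = 21%/12 = 0.0175.
After month 18: iterate B ← B·(1+r₀) − $67.17 for 18 months → $1,221.77.

$1,221.77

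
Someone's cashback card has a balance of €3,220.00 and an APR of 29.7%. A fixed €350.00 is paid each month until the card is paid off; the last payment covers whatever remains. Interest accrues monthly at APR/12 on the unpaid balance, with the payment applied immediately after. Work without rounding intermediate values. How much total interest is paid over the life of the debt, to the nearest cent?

€479.97

Monthly rate r = 29.7%/12 = 2.475% = 0.02475.
Payoff takes n = ⌈−ln(1 − rB₀/P)/ln(1+r)⌉ = ⌈10.568⌉ = 11 payments; the last is €199.97.
Total paid = 10·€350.00 + €199.97 = €3,699.97.
Total interest = total paid − principal = €3,699.97 − €3,220.00 = €479.97.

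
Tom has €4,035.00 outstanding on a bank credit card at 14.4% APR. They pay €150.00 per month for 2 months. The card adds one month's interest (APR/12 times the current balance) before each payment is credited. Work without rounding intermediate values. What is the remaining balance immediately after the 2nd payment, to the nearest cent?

€3,830.62

Monthly rate r = 14.4%/12 = 1.2% = 0.012.
Each month: B ← B·(1+r) − €150.00.
Month 1: interest €48.42; balance after payment €3,933.42.
Month 2: interest €47.20; balance after payment €3,830.62.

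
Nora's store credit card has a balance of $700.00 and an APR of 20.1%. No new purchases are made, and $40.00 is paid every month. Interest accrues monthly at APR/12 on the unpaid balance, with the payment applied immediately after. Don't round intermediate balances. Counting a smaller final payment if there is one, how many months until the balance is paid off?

Monthly rate r = 20.1%/12 = 1.675% = 0.01675.
Recurrence: B ← B·(1+r) − $40.00.
Month 1: interest $11.73; balance after payment $671.73.
Month 2: interest $11.25; balance after payment $642.98.
Closed form: n = −ln(1 − rB₀/P)/ln(1+r) = −ln(0.70687)/ln(1.01675) ≈ 20.884, so the balance reaches zero during payment 21.

21 payments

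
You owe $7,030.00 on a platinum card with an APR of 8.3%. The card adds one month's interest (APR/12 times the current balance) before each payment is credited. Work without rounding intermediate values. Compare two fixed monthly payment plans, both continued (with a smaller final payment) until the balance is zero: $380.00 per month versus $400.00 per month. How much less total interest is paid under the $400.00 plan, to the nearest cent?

$26.86

Monthly rate r = 8.3%/12 = 0.691667% = 0.00691667.
At $380.00/mo: n = ⌈−ln(1 − rB₀/P)/ln(1+r)⌉ = 20 payments (last $328.38); total interest = total paid − $7,030.00 = $518.38.
At $400.00/mo: 19 payments (last $321.52); total interest $491.52.
Interest saved = $518.38 − $491.52 = $26.86.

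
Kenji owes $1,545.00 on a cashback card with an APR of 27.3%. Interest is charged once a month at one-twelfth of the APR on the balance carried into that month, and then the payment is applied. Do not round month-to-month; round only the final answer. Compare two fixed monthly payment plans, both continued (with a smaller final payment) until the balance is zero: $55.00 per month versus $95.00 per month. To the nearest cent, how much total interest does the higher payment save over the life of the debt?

Monthly rate r = 27.3%/12 = 2.275% = 0.02275.
At $55.00/mo: n = ⌈−ln(1 − rB₀/P)/ln(1+r)⌉ = 46 payments (last $16.73); total interest = total paid − $1,545.00 = $946.73.
At $95.00/mo: 21 payments (last $51.42); total interest $406.42.
Interest saved = $946.73 − $406.42 = $540.31.

$540.31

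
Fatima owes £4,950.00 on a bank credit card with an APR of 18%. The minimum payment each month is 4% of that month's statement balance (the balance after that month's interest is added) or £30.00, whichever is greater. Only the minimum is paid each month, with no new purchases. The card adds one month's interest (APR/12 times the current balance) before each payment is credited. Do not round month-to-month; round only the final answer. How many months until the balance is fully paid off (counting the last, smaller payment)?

Monthly rate r = 18%/12 = 1.5% = 0.015.
While 4% of the post-interest balance exceeds £30.00, each month B ← (B·(1+r))·(1 − 0.04), i.e. B shrinks by the factor (1+r)·0.96 = 0.9744.
This holds for months 1–74. Entering month 75 the balance is £726.38; 4% of the post-interest balance is now below £30.00, so the flat £30.00 minimum applies from here.
From month 75 a fixed £30.00 at rate r clears £726.38 in 31 more payments. Total: 74 + 31 = 105 months.

105 months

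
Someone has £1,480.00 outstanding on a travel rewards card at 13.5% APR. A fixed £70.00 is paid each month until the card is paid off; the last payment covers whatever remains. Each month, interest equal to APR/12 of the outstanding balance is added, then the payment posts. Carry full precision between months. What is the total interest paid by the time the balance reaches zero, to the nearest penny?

£219.66

Monthly rate r = 13.5%/12 = 1.125% = 0.01125.
Payoff takes n = ⌈−ln(1 − rB₀/P)/ln(1+r)⌉ = ⌈24.280⌉ = 25 payments; the last is £19.66.
Total paid = 24·£70.00 + £19.66 = £1,699.66.
Total interest = total paid − principal = £1,699.66 − £1,480.00 = £219.66.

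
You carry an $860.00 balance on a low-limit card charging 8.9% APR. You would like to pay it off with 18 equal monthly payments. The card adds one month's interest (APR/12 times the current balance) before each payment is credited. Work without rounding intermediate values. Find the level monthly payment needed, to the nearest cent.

Monthly rate r = 8.9%/12 = 0.741667% = 0.00741667.
Level-payment amortization: P = B₀·r / (1 − (1+r)^(−n)) = 860.00·0.00741667 / (1 − 1.00742^(−18)).
Denominator 1 − (1+r)^(−18) = 0.124541362.
P = 6.37833 / 0.124541362 ≈ 51.21.

$51.21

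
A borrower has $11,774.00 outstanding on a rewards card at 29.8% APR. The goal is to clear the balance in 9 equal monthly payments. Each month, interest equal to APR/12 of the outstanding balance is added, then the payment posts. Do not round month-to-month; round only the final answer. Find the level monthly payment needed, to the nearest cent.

$1,475.97

Monthly rate r = 29.8%/12 = 2.48333% = 0.0248333.
Level-payment amortization: P = B₀·r / (1 − (1+r)^(−n)) = 11774.00·0.0248333 / (1 − 1.02483^(−9)).
Denominator 1 − (1+r)^(−9) = 0.198098887.
P = 292.388 / 0.198098887 ≈ 1475.97.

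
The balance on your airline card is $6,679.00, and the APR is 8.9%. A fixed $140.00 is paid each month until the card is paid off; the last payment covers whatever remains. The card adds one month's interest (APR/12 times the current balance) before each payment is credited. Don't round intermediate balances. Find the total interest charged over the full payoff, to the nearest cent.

Monthly rate r = 8.9%/12 = 0.741667% = 0.00741667.
Payoff takes n = ⌈−ln(1 − rB₀/P)/ln(1+r)⌉ = ⌈59.098⌉ = 60 payments; the last is $13.70.
Total paid = 59·$140.00 + $13.70 = $8,273.70.
Total interest = total paid − principal = $8,273.70 − $6,679.00 = $1,594.70.

$1,594.70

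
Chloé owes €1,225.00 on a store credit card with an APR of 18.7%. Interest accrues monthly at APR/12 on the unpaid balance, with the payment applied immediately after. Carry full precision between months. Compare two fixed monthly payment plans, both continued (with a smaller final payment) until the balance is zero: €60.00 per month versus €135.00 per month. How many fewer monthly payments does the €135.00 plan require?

Monthly rate r = 18.7%/12 = 1.55833% = 0.0155833.
At €60.00/mo: n = ⌈−ln(1 − rB₀/P)/ln(1+r)⌉ = 25 payments (last €46.04); total interest = total paid − €1,225.00 = €261.04.
At €135.00/mo: 10 payments (last €116.14); total interest €106.14.
Payments saved = 25 − 10 = 15.

15 fewer payments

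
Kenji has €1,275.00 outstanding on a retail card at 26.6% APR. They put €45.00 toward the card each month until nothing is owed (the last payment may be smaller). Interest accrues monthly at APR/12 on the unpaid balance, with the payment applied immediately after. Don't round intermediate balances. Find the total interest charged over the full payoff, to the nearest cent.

Monthly rate r = 26.6%/12 = 2.21667% = 0.0221667.
Payoff takes n = ⌈−ln(1 − rB₀/P)/ln(1+r)⌉ = ⌈45.110⌉ = 46 payments; the last is €4.99.
Total paid = 45·€45.00 + €4.99 = €2,029.99.
Total interest = total paid − principal = €2,029.99 − €1,275.00 = €754.99.

€754.99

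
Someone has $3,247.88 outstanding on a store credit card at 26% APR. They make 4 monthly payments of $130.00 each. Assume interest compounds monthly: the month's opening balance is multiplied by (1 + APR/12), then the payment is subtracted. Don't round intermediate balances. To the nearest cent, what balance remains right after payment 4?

Monthly rate r = 26%/12 = 2.16667% = 0.0216667.
Each month: B ← B·(1+r) − $130.00.
Month 1: interest $70.37; balance after payment $3,188.25.
Month 2: interest $69.08; balance after payment $3,127.33.
Month 3: interest $67.76; balance after payment $3,065.09.
Month 4: interest $66.41; balance after payment $3,001.50.

$3,001.50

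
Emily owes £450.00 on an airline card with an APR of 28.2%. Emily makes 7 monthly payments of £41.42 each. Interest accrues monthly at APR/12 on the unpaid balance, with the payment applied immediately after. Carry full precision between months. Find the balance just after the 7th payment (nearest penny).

£218.25

Monthly rate r = 28.2%/12 = 2.35% = 0.0235.
Each month: B ← B·(1+r) − £41.42.
Month 1: interest £10.57; balance after payment £419.15.
Month 2: interest £9.85; balance after payment £387.59.
Month 3: interest £9.11; balance after payment £355.27.
Month 4: interest £8.35; balance after payment £322.20.
Month 5: interest £7.57; balance after payment £288.35.
Month 6: interest £6.78; balance after payment £253.71.
Month 7: interest £5.96; balance after payment £218.25.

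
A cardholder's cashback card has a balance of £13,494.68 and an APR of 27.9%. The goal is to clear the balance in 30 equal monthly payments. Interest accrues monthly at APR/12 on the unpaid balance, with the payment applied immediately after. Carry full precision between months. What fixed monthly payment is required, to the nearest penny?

£629.79

Monthly rate r = 27.9%/12 = 2.325% = 0.02325.
Level-payment amortization: P = B₀·r / (1 − (1+r)^(−n)) = 13494.68·0.02325 / (1 − 1.02325^(−30)).
Denominator 1 − (1+r)^(−30) = 0.498180654.
P = 313.751 / 0.498180654 ≈ 629.79.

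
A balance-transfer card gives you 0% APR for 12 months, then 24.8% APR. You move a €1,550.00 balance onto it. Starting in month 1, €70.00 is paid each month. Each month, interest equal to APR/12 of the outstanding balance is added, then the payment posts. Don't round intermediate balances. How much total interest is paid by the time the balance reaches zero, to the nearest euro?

Promo months 1–12 at r₀ = 0%/12 = 0; months 13+ at r₁ = 24.8%/12 = 0.0206667.
After month 12 (no interest yet): B = €1,550.00 − 12·€70.00 = €710.00.
Then at r₁ with €70.00/mo: n₂ = −ln(1 − r₁·B/P)/ln(1+r₁) ≈ 11.50 → 12 more payments.
Total paid = 23·€70.00 + €35.17 = €1,645.17; interest = €1,645.17 − €1,550.00 = €95.17.

€95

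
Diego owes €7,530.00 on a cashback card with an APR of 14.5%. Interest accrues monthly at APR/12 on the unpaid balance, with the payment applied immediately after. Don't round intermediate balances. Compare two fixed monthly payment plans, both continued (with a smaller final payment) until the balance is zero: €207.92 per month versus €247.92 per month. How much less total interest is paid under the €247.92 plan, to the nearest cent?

€524.37

Monthly rate r = 14.5%/12 = 1.20833% = 0.0120833.
At €207.92/mo: n = ⌈−ln(1 − rB₀/P)/ln(1+r)⌉ = 48 payments (last €191.27); total interest = total paid − €7,530.00 = €2,433.51.
At €247.92/mo: 39 payments (last €18.18); total interest €1,909.14.
Interest saved = €2,433.51 − €1,909.14 = €524.37.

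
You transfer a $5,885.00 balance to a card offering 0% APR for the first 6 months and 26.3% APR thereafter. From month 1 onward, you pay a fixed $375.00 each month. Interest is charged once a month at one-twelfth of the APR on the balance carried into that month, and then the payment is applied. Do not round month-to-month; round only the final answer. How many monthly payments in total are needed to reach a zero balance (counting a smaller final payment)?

Promo months 1–6 at r₀ = 0%/12 = 0; months 7+ at r₁ = 26.3%/12 = 0.0219167.
After month 6 (no interest yet): B = $5,885.00 − 6·$375.00 = $3,635.00.
Then at r₁ with $375.00/mo: n₂ = −ln(1 − r₁·B/P)/ln(1+r₁) ≈ 11.02 → 12 more payments.

18 payments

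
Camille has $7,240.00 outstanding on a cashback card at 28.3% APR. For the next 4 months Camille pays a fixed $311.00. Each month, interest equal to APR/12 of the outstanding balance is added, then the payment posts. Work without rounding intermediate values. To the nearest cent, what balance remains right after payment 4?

$6,658.81

Monthly rate r = 28.3%/12 = 2.35833% = 0.0235833.
Each month: B ← B·(1+r) − $311.00.
Month 1: interest $170.74; balance after payment $7,099.74.
Month 2: interest $167.44; balance after payment $6,956.18.
Month 3: interest $164.05; balance after payment $6,809.23.
Month 4: interest $160.58; balance after payment $6,658.81.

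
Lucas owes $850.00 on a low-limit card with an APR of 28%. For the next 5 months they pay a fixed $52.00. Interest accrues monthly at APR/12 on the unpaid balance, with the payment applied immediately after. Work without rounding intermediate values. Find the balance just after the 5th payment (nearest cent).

$681.48

Monthly rate r = 28%/12 = 2.33333% = 0.0233333.
Each month: B ← B·(1+r) − $52.00.
Month 1: interest $19.83; balance after payment $817.83.
Month 2: interest $19.08; balance after payment $784.92.
Month 3: interest $18.31; balance after payment $751.23.
Month 4: interest $17.53; balance after payment $716.76.
Month 5: interest $16.72; balance after payment $681.48.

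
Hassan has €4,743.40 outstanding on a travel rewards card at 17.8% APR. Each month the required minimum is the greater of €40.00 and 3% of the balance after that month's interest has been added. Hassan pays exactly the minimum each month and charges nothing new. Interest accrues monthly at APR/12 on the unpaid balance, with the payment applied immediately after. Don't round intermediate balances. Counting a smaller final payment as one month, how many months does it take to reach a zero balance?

Monthly rate r = 17.8%/12 = 1.48333% = 0.0148333.
While 3% of the post-interest balance exceeds €40.00, each month B ← (B·(1+r))·(1 − 0.03), i.e. B shrinks by the factor (1+r)·0.97 = 0.98439.
This holds for months 1–82. Entering month 83 the balance is €1,305.39; 3% of the post-interest balance is now below €40.00, so the flat €40.00 minimum applies from here.
From month 83 a fixed €40.00 at rate r clears €1,305.39 in 45 more payments. Total: 82 + 45 = 127 months.

127 months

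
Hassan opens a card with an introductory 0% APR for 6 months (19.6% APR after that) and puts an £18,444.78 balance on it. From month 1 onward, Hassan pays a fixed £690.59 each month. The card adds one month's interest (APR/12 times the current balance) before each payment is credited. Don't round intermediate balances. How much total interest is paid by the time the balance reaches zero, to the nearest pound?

£3,298

Promo months 1–6 at r₀ = 0%/12 = 0; months 7+ at r₁ = 19.6%/12 = 0.0163333.
After month 6 (no interest yet): B = £18,444.78 − 6·£690.59 = £14,301.24.
Then at r₁ with £690.59/mo: n₂ = −ln(1 − r₁·B/P)/ln(1+r₁) ≈ 25.48 → 26 more payments.
Total paid = 31·£690.59 + £334.80 = £21,743.09; interest = £21,743.09 − £18,444.78 = £3,298.31.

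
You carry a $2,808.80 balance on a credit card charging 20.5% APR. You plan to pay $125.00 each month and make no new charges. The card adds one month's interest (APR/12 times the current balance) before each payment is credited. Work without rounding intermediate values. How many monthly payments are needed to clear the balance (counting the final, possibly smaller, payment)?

29 payments

Monthly rate r = 20.5%/12 = 1.70833% = 0.0170833.
Recurrence: B ← B·(1+r) − $125.00.
Month 1: interest $47.98; balance after payment $2,731.78.
Month 2: interest $46.67; balance after payment $2,653.45.
Closed form: n = −ln(1 − rB₀/P)/ln(1+r) = −ln(0.61613)/ln(1.01708) ≈ 28.591, so the balance reaches zero during payment 29.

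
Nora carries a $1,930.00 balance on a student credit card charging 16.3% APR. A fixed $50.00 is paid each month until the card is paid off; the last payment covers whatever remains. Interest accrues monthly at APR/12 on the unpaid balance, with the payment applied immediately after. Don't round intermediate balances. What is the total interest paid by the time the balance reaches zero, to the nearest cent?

$823.54

Monthly rate r = 16.3%/12 = 1.35833% = 0.0135833.
Payoff takes n = ⌈−ln(1 − rB₀/P)/ln(1+r)⌉ = ⌈55.070⌉ = 56 payments; the last is $3.54.
Total paid = 55·$50.00 + $3.54 = $2,753.54.
Total interest = total paid − principal = $2,753.54 − $1,930.00 = $823.54.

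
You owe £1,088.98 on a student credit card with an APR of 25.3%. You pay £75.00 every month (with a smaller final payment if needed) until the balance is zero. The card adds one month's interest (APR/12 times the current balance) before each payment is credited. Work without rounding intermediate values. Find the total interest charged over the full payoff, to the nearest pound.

Monthly rate r = 25.3%/12 = 2.10833% = 0.0210833.
Payoff takes n = ⌈−ln(1 − rB₀/P)/ln(1+r)⌉ = ⌈17.516⌉ = 18 payments; the last is £38.92.
Total paid = 17·£75.00 + £38.92 = £1,313.92.
Total interest = total paid − principal = £1,313.92 − £1,088.98 = £224.94.

£225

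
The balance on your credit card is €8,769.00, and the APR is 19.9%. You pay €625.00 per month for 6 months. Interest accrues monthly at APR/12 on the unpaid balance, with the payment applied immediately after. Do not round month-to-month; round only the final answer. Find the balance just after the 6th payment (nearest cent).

€5,769.55

Monthly rate r = 19.9%/12 = 1.65833% = 0.0165833.
Each month: B ← B·(1+r) − €625.00.
Month 1: interest €145.42; balance after payment €8,289.42.
Month 2: interest €137.47; balance after payment €7,801.89.
Month 3: interest €129.38; balance after payment €7,306.27.
Month 4: interest €121.16; balance after payment €6,802.43.
Month 5: interest €112.81; balance after payment €6,290.24.
Month 6: interest €104.31; balance after payment €5,769.55.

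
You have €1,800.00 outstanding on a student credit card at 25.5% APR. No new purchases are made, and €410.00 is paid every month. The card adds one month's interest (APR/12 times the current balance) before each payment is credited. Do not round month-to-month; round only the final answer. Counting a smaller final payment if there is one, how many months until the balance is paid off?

5 payments

Monthly rate r = 25.5%/12 = 2.125% = 0.02125.
Recurrence: B ← B·(1+r) − €410.00.
Month 1: interest €38.25; balance after payment €1,428.25.
Month 2: interest €30.35; balance after payment €1,048.60.
Month 3: interest €22.28; balance after payment €660.88.
Month 4: interest €14.04; balance after payment €264.93.
Month 5: interest €5.63; balance after payment €0.00.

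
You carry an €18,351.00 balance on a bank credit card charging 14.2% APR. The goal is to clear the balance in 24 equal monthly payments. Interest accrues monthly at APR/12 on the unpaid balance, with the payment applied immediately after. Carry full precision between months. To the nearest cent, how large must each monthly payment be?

Monthly rate r = 14.2%/12 = 1.18333% = 0.0118333.
Level-payment amortization: P = B₀·r / (1 − (1+r)^(−n)) = 18351.00·0.0118333 / (1 − 1.01183^(−24)).
Denominator 1 − (1+r)^(−24) = 0.245977301.
P = 217.153 / 0.245977301 ≈ 882.82.

€882.82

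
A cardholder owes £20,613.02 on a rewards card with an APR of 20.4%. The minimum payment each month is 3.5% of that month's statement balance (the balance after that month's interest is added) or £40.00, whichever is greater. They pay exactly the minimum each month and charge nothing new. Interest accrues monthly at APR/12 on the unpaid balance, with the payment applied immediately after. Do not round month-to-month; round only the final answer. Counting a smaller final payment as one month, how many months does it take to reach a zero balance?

194 months

Monthly rate r = 20.4%/12 = 1.7% = 0.017.
While 3.5% of the post-interest balance exceeds £40.00, each month B ← (B·(1+r))·(1 − 0.035), i.e. B shrinks by the factor (1+r)·0.965 = 0.9814.
This holds for months 1–155. Entering month 156 the balance is £1,123.63; 3.5% of the post-interest balance is now below £40.00, so the flat £40.00 minimum applies from here.
From month 156 a fixed £40.00 at rate r clears £1,123.63 in 39 more payments. Total: 155 + 39 = 194 months.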